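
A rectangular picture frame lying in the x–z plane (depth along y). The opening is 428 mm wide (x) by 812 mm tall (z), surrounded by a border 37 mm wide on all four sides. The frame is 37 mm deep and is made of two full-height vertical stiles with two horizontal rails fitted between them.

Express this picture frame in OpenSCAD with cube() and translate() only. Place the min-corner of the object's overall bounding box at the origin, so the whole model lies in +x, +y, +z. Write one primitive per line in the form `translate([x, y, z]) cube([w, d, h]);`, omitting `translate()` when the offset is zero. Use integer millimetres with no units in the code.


cube([37, 37, 886]);
translate([465, 0, 0]) cube([37, 37, 886]);
translate([37, 0, 0]) cube([428, 37, 37]);
translate([37, 0, 849]) cube([428, 37, 37]);


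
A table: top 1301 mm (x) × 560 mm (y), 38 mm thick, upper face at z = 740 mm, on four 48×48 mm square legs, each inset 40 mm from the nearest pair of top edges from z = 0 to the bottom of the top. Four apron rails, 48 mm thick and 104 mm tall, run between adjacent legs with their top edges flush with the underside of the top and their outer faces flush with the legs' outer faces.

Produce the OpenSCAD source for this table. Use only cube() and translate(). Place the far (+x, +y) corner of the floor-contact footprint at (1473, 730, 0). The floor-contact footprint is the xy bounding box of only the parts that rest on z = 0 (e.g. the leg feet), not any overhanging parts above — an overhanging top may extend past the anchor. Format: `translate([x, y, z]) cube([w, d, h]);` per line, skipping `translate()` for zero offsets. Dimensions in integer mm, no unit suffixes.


// leg_h = 740 - 38 = 702
// apron z = 702 - 104 = 598
translate([212, 210, 702]) cube([1301, 560, 38]);
translate([252, 250, 0]) cube([48, 48, 702]);
translate([1425, 250, 0]) cube([48, 48, 702]);
translate([252, 682, 0]) cube([48, 48, 702]);
translate([1425, 682, 0]) cube([48, 48, 702]);
translate([300, 250, 598]) cube([1125, 48, 104]);
translate([300, 682, 598]) cube([1125, 48, 104]);
translate([252, 298, 598]) cube([48, 384, 104]);
translate([1425, 298, 598]) cube([48, 384, 104]);


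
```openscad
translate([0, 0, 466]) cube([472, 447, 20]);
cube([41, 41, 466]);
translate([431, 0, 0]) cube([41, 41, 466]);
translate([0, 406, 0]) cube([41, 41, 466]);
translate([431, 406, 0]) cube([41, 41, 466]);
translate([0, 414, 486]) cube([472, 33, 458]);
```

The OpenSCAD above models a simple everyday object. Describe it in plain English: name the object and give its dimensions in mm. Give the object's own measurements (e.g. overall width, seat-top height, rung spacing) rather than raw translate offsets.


A chair. The seat is a 472×447×20 mm slab with its top at z = 486 mm, on four 41×41 mm corner legs (flush with the seat edges, standing on z = 0). A flat backrest 33 mm thick, 458 mm tall, spans the full seat width and rises from the seat top along its +y edge, rear face flush with the rear of the seat.


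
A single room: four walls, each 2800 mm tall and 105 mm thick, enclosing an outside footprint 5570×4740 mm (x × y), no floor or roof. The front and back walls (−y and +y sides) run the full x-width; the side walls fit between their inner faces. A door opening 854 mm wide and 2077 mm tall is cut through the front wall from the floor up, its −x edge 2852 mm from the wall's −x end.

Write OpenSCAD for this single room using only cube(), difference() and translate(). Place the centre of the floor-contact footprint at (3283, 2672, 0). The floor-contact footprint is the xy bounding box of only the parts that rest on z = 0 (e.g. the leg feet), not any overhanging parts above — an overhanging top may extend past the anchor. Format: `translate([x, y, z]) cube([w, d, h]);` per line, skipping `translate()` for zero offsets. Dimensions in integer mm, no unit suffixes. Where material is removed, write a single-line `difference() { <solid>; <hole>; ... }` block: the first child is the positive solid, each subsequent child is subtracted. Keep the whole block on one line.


difference() { translate([498, 302, 0]) cube([5570, 105, 2800]); translate([3350, 302, 0]) cube([854, 105, 2077]); }
translate([498, 4937, 0]) cube([5570, 105, 2800]);
translate([498, 407, 0]) cube([105, 4530, 2800]);
translate([5963, 407, 0]) cube([105, 4530, 2800]);


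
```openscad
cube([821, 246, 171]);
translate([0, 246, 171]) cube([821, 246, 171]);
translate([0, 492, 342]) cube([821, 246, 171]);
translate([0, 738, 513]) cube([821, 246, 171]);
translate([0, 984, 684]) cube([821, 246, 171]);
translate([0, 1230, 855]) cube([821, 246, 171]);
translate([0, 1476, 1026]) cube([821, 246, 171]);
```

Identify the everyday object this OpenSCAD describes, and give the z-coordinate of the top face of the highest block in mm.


A staircase. The total rise is 1197 mm.

7 identical blocks, each offset up and back from the previous — a staircase. Each step is 171 mm tall and there are 7 of them, so the total rise is 7 × 171 = 1197 mm.


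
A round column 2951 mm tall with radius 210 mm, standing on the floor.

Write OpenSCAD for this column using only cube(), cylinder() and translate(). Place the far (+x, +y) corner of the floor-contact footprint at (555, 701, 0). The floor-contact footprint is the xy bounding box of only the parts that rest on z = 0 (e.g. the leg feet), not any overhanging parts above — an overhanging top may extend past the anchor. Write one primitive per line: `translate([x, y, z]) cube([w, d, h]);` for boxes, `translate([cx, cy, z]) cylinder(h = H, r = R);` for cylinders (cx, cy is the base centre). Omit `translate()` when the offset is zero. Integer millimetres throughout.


translate([345, 491, 0]) cylinder(h = 2951, r = 210);


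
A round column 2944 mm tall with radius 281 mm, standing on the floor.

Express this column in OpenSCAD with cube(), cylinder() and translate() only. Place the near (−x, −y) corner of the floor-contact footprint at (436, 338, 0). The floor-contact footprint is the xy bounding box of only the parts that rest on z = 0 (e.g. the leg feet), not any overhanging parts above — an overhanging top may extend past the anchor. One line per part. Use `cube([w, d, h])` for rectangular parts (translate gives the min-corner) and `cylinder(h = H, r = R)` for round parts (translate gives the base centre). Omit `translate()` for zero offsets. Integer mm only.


translate([717, 619, 0]) cylinder(h = 2944, r = 281);


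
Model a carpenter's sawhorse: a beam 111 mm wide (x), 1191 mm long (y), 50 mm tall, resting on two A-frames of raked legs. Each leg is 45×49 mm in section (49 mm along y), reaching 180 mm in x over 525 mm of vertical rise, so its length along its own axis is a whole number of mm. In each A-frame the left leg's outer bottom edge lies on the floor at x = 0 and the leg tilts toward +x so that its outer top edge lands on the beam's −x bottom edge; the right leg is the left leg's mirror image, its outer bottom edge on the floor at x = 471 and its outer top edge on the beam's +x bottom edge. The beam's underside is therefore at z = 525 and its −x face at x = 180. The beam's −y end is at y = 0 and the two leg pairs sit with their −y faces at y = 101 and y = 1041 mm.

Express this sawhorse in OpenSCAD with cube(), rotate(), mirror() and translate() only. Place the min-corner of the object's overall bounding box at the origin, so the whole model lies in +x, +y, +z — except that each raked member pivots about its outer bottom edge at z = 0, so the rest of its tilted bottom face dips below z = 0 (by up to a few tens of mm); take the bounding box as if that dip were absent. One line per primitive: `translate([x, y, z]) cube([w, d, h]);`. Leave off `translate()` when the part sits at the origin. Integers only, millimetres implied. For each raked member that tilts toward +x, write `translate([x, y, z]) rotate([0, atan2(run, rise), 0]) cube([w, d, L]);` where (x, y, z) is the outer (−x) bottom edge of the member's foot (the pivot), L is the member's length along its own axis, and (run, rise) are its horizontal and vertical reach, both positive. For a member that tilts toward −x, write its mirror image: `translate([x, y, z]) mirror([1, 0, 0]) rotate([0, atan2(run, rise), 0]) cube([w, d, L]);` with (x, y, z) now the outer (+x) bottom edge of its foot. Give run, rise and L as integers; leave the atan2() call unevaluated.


translate([180, 0, 525]) cube([111, 1191, 50]);
translate([0, 101, 0]) rotate([0, atan2(180, 525), 0]) cube([45, 49, 555]);
translate([471, 101, 0]) mirror([1, 0, 0]) rotate([0, atan2(180, 525), 0]) cube([45, 49, 555]);
translate([0, 1041, 0]) rotate([0, atan2(180, 525), 0]) cube([45, 49, 555]);
translate([471, 1041, 0]) mirror([1, 0, 0]) rotate([0, atan2(180, 525), 0]) cube([45, 49, 555]);


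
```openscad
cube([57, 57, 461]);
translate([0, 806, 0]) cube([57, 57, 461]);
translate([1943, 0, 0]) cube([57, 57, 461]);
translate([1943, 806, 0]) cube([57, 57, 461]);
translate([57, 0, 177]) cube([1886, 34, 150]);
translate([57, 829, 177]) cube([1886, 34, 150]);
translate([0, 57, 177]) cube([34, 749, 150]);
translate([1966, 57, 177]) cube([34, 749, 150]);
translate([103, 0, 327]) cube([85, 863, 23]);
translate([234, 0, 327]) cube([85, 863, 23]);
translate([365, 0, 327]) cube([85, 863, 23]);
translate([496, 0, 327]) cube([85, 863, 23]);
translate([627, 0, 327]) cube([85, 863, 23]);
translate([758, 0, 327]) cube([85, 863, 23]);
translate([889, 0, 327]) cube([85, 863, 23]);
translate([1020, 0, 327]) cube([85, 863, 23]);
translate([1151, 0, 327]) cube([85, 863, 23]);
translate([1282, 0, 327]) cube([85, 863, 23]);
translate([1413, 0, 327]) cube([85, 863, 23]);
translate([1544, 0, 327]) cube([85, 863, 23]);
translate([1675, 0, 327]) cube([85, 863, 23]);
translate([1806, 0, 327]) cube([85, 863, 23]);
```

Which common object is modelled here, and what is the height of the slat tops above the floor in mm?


A bed frame. The slat-top height is 350 mm.

Four posts, four rails, and a row of slats — a bed frame. Slats sit on the rails at z = 177 + 150 = 327; with slat thickness 23, the top is 350 mm.


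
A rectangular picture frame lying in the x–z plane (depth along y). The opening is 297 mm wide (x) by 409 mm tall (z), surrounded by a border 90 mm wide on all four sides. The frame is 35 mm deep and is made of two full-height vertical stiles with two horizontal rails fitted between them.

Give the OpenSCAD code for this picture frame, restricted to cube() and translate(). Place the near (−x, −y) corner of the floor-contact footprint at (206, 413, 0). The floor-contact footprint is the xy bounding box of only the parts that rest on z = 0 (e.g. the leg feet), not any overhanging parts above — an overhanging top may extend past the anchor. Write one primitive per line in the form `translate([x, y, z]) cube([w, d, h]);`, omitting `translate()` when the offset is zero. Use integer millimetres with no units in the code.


translate([206, 413, 0]) cube([90, 35, 589]);
translate([593, 413, 0]) cube([90, 35, 589]);
translate([296, 413, 0]) cube([297, 35, 90]);
translate([296, 413, 499]) cube([297, 35, 90]);


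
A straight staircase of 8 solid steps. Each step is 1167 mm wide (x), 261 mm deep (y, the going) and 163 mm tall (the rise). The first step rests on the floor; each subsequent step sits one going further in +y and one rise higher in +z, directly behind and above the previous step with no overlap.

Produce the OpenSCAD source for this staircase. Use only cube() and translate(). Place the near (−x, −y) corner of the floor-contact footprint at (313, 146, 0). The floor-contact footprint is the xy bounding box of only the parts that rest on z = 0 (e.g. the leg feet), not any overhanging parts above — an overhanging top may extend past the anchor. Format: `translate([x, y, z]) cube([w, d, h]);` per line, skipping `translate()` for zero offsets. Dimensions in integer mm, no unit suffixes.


translate([313, 146, 0]) cube([1167, 261, 163]);
translate([313, 407, 163]) cube([1167, 261, 163]);
translate([313, 668, 326]) cube([1167, 261, 163]);
translate([313, 929, 489]) cube([1167, 261, 163]);
translate([313, 1190, 652]) cube([1167, 261, 163]);
translate([313, 1451, 815]) cube([1167, 261, 163]);
translate([313, 1712, 978]) cube([1167, 261, 163]);
translate([313, 1973, 1141]) cube([1167, 261, 163]);


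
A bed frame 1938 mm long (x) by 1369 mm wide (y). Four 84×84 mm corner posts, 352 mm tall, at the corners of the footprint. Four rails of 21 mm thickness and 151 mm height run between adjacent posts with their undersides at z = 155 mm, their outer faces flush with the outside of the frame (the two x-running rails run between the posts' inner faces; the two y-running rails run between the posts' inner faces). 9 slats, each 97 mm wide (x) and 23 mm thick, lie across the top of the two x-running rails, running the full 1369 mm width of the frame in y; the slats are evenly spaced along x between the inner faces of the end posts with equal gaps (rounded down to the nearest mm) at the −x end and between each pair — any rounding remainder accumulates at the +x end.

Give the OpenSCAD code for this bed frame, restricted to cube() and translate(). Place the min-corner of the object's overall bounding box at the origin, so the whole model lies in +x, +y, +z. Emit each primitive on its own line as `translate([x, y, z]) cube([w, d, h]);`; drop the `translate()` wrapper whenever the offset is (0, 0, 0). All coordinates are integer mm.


// slat z = rail_z + rail_h = 155 + 151 = 306
// slat gap = ⌊(1770 − 9·97) / 10⌋ = 89
cube([84, 84, 352]);
translate([0, 1285, 0]) cube([84, 84, 352]);
translate([1854, 0, 0]) cube([84, 84, 352]);
translate([1854, 1285, 0]) cube([84, 84, 352]);
translate([84, 0, 155]) cube([1770, 21, 151]);
translate([84, 1348, 155]) cube([1770, 21, 151]);
translate([0, 84, 155]) cube([21, 1201, 151]);
translate([1917, 84, 155]) cube([21, 1201, 151]);
translate([173, 0, 306]) cube([97, 1369, 23]);
translate([359, 0, 306]) cube([97, 1369, 23]);
translate([545, 0, 306]) cube([97, 1369, 23]);
translate([731, 0, 306]) cube([97, 1369, 23]);
translate([917, 0, 306]) cube([97, 1369, 23]);
translate([1103, 0, 306]) cube([97, 1369, 23]);
translate([1289, 0, 306]) cube([97, 1369, 23]);
translate([1475, 0, 306]) cube([97, 1369, 23]);
translate([1661, 0, 306]) cube([97, 1369, 23]);


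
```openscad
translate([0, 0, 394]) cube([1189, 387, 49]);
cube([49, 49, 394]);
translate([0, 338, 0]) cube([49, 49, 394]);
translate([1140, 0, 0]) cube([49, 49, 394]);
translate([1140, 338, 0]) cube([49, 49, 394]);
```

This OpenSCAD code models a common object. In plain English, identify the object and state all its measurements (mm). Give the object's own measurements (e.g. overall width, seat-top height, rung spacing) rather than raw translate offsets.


A long wooden bench with a 1189 mm (x) × 387 mm (y) seat, 49 mm thick, its top surface 443 mm above the floor. Four 49 mm square legs at the seat corners, flush with the edges, run from z = 0 to the seat underside.


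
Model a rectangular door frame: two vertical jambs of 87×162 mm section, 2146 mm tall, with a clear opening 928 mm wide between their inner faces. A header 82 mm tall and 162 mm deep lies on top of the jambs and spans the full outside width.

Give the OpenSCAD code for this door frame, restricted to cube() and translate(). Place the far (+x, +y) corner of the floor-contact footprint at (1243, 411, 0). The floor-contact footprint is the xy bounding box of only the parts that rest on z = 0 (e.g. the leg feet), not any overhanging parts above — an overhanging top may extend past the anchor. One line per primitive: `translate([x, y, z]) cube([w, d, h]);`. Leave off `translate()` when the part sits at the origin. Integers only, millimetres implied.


translate([141, 249, 0]) cube([87, 162, 2146]);
translate([1156, 249, 0]) cube([87, 162, 2146]);
translate([141, 249, 2146]) cube([1102, 162, 82]);


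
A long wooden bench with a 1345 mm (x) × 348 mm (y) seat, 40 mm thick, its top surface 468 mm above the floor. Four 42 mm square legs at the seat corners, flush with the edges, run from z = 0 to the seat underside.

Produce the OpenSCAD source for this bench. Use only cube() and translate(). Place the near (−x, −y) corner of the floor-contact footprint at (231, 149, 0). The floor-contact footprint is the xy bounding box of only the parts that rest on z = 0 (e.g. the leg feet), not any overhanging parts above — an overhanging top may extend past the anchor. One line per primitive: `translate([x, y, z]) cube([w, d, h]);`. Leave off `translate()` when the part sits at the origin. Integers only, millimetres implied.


translate([231, 149, 428]) cube([1345, 348, 40]);
translate([231, 149, 0]) cube([42, 42, 428]);
translate([231, 455, 0]) cube([42, 42, 428]);
translate([1534, 149, 0]) cube([42, 42, 428]);
translate([1534, 455, 0]) cube([42, 42, 428]);


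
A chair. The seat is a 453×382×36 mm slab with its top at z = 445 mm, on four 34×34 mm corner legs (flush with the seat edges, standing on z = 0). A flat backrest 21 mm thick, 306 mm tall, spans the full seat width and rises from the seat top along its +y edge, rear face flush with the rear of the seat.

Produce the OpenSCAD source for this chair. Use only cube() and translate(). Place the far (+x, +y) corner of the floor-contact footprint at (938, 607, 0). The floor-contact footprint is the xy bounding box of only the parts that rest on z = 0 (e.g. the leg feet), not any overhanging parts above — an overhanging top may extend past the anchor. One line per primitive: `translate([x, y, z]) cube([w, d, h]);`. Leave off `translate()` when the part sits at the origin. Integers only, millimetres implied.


// leg_h = 445 - 36 = 409
translate([485, 225, 409]) cube([453, 382, 36]);
translate([485, 225, 0]) cube([34, 34, 409]);
translate([904, 225, 0]) cube([34, 34, 409]);
translate([485, 573, 0]) cube([34, 34, 409]);
translate([904, 573, 0]) cube([34, 34, 409]);
translate([485, 586, 445]) cube([453, 21, 306]);


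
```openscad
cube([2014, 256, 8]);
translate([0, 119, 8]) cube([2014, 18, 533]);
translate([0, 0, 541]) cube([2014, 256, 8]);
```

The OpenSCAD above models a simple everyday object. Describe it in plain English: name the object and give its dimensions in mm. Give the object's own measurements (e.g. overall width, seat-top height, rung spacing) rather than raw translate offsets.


An I-beam lying along x, 2014 mm long. Overall section height 549 mm. Two flanges 256 mm wide (y) and 8 mm thick, one on the floor and one at the top; a web 18 mm thick runs between them, centred on the flange width.


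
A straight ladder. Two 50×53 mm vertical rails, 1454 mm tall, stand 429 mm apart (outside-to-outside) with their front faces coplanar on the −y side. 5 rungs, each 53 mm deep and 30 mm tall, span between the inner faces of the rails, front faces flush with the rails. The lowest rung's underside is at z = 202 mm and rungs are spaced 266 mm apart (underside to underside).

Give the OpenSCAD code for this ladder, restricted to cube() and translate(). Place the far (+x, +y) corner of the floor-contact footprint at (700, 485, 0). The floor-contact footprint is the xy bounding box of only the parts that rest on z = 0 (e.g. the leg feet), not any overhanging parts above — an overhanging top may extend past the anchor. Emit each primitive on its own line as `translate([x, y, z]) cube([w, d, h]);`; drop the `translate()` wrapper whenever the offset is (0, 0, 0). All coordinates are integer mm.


translate([271, 432, 0]) cube([50, 53, 1454]);
translate([650, 432, 0]) cube([50, 53, 1454]);
translate([321, 432, 202]) cube([329, 53, 30]);
translate([321, 432, 468]) cube([329, 53, 30]);
translate([321, 432, 734]) cube([329, 53, 30]);
translate([321, 432, 1000]) cube([329, 53, 30]);
translate([321, 432, 1266]) cube([329, 53, 30]);


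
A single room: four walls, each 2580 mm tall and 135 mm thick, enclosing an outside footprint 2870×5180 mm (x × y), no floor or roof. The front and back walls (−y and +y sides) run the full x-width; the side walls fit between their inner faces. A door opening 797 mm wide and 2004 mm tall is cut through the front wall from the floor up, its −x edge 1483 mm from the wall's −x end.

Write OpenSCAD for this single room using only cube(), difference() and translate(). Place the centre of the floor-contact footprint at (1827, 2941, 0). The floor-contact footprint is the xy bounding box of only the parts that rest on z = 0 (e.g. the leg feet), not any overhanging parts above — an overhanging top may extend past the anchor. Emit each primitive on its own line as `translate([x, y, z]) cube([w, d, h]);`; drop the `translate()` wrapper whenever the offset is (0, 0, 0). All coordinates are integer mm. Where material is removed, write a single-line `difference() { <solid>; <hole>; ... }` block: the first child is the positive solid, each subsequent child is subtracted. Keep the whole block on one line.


difference() { translate([392, 351, 0]) cube([2870, 135, 2580]); translate([1875, 351, 0]) cube([797, 135, 2004]); }
translate([392, 5396, 0]) cube([2870, 135, 2580]);
translate([392, 486, 0]) cube([135, 4910, 2580]);
translate([3127, 486, 0]) cube([135, 4910, 2580]);


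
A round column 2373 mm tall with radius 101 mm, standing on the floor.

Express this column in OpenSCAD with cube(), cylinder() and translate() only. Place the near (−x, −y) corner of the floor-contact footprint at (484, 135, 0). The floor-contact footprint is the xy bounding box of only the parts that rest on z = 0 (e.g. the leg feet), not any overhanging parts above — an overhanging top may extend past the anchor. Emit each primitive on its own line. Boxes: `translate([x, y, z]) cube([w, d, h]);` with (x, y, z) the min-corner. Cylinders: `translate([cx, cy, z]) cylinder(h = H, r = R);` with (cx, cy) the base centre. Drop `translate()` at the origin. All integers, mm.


translate([585, 236, 0]) cylinder(h = 2373, r = 101);


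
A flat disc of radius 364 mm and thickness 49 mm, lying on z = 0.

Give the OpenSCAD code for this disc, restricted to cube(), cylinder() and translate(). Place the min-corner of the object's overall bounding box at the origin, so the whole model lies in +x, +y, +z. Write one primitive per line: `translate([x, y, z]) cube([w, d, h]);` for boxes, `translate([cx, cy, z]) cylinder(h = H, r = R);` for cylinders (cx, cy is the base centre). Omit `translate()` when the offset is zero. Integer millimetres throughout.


translate([364, 364, 0]) cylinder(h = 49, r = 364);


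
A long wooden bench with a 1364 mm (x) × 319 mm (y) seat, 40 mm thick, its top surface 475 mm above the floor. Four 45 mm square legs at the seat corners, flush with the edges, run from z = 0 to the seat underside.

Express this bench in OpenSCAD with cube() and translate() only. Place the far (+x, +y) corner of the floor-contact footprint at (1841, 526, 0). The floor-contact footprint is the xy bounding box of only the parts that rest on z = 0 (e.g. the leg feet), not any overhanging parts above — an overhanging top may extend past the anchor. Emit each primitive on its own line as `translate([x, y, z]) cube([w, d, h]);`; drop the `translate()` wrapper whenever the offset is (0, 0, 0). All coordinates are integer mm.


translate([477, 207, 435]) cube([1364, 319, 40]);
translate([477, 207, 0]) cube([45, 45, 435]);
translate([477, 481, 0]) cube([45, 45, 435]);
translate([1796, 207, 0]) cube([45, 45, 435]);
translate([1796, 481, 0]) cube([45, 45, 435]);


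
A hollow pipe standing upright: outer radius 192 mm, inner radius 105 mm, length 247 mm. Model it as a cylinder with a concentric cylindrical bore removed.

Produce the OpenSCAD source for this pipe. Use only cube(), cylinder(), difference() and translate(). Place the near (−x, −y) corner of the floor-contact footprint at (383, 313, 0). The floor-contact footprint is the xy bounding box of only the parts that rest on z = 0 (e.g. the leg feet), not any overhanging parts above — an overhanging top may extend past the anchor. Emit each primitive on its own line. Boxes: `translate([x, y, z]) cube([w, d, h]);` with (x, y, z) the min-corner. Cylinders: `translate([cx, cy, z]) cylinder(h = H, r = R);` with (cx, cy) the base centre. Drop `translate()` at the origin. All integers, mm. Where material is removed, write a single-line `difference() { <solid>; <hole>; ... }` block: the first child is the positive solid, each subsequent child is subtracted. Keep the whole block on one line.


difference() { translate([575, 505, 0]) cylinder(h = 247, r = 192); translate([575, 505, 0]) cylinder(h = 247, r = 105); }


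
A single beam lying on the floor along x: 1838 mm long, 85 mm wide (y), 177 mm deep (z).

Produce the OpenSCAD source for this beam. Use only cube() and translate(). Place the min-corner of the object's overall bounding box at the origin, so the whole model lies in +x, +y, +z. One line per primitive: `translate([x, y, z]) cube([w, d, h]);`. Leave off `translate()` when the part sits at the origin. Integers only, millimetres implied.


cube([1838, 85, 177]);


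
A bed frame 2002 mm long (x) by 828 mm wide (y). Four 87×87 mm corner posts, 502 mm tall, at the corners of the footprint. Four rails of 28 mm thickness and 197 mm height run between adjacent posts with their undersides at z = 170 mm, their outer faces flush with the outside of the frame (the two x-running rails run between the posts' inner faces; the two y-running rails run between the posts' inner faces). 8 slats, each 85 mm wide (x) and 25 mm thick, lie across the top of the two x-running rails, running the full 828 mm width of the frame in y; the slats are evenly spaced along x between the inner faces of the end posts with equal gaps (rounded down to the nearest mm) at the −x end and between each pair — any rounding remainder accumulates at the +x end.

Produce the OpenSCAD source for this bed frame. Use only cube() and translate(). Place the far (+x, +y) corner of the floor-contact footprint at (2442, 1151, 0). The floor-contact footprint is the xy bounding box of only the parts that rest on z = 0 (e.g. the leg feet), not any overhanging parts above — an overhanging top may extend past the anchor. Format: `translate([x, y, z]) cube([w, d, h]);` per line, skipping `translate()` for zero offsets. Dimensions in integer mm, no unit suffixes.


translate([440, 323, 0]) cube([87, 87, 502]);
translate([440, 1064, 0]) cube([87, 87, 502]);
translate([2355, 323, 0]) cube([87, 87, 502]);
translate([2355, 1064, 0]) cube([87, 87, 502]);
translate([527, 323, 170]) cube([1828, 28, 197]);
translate([527, 1123, 170]) cube([1828, 28, 197]);
translate([440, 410, 170]) cube([28, 654, 197]);
translate([2414, 410, 170]) cube([28, 654, 197]);
translate([654, 323, 367]) cube([85, 828, 25]);
translate([866, 323, 367]) cube([85, 828, 25]);
translate([1078, 323, 367]) cube([85, 828, 25]);
translate([1290, 323, 367]) cube([85, 828, 25]);
translate([1502, 323, 367]) cube([85, 828, 25]);
translate([1714, 323, 367]) cube([85, 828, 25]);
translate([1926, 323, 367]) cube([85, 828, 25]);
translate([2138, 323, 367]) cube([85, 828, 25]);


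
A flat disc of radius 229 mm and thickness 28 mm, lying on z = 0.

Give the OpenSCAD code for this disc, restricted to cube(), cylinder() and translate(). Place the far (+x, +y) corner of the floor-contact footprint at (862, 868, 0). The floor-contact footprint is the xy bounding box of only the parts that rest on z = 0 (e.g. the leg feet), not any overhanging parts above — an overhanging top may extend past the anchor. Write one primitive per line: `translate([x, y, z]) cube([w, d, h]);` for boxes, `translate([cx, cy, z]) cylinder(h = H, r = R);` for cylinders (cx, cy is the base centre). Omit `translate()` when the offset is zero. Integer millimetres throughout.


translate([633, 639, 0]) cylinder(h = 28, r = 229);


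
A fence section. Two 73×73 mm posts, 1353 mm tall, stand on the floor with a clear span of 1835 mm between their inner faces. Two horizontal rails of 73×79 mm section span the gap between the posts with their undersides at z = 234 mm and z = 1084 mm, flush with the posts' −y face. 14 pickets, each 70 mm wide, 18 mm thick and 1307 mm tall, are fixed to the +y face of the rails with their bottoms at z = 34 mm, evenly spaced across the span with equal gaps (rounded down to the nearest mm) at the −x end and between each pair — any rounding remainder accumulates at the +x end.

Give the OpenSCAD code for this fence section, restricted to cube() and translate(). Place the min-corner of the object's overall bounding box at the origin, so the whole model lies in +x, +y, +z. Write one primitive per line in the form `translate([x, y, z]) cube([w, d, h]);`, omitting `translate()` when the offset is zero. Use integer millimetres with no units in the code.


cube([73, 73, 1353]);
translate([1908, 0, 0]) cube([73, 73, 1353]);
translate([73, 0, 234]) cube([1835, 73, 79]);
translate([73, 0, 1084]) cube([1835, 73, 79]);
translate([130, 73, 34]) cube([70, 18, 1307]);
translate([257, 73, 34]) cube([70, 18, 1307]);
translate([384, 73, 34]) cube([70, 18, 1307]);
translate([511, 73, 34]) cube([70, 18, 1307]);
translate([638, 73, 34]) cube([70, 18, 1307]);
translate([765, 73, 34]) cube([70, 18, 1307]);
translate([892, 73, 34]) cube([70, 18, 1307]);
translate([1019, 73, 34]) cube([70, 18, 1307]);
translate([1146, 73, 34]) cube([70, 18, 1307]);
translate([1273, 73, 34]) cube([70, 18, 1307]);
translate([1400, 73, 34]) cube([70, 18, 1307]);
translate([1527, 73, 34]) cube([70, 18, 1307]);
translate([1654, 73, 34]) cube([70, 18, 1307]);
translate([1781, 73, 34]) cube([70, 18, 1307]);


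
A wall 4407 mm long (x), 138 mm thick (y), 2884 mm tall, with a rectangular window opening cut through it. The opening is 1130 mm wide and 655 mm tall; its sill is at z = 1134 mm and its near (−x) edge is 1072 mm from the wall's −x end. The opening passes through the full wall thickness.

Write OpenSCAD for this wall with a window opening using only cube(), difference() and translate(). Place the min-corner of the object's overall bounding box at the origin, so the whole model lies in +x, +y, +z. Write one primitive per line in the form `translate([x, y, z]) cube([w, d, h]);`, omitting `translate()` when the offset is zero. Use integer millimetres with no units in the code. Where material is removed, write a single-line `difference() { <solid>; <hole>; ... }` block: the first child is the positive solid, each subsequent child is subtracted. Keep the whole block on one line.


difference() { cube([4407, 138, 2884]); translate([1072, 0, 1134]) cube([1130, 138, 655]); }


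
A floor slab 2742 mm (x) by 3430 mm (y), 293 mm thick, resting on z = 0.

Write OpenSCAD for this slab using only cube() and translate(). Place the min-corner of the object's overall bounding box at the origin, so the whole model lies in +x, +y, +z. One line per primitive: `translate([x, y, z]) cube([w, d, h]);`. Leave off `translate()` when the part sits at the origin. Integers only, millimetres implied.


cube([2742, 3430, 293]);


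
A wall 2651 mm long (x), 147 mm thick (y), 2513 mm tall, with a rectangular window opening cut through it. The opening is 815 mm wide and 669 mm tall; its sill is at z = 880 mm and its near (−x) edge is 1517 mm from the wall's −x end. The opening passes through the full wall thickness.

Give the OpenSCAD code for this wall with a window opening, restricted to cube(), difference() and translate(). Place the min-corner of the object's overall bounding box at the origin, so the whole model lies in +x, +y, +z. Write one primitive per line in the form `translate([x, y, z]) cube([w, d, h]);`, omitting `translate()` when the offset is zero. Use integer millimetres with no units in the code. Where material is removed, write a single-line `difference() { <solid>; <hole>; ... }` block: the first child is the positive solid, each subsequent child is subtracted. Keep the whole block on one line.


difference() { cube([2651, 147, 2513]); translate([1517, 0, 880]) cube([815, 147, 669]); }


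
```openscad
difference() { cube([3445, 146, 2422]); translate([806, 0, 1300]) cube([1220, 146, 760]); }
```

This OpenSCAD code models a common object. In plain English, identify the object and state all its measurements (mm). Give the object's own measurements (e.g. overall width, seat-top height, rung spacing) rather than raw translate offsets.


A wall 3445 mm long (x), 146 mm thick (y), 2422 mm tall, with a rectangular window opening cut through it. The opening is 1220 mm wide and 760 mm tall; its sill is at z = 1300 mm and its near (−x) edge is 806 mm from the wall's −x end. The opening passes through the full wall thickness.


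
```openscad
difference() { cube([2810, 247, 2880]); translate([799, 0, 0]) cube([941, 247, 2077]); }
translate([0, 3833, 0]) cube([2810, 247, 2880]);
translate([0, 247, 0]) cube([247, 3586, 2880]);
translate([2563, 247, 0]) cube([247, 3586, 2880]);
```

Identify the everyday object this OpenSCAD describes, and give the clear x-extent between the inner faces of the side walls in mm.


A single room. The interior width is 2316 mm.

Four walls enclosing a rectangle with a door in the front wall — a room. Outside width 2810 minus two 247 mm walls gives 2316 mm.


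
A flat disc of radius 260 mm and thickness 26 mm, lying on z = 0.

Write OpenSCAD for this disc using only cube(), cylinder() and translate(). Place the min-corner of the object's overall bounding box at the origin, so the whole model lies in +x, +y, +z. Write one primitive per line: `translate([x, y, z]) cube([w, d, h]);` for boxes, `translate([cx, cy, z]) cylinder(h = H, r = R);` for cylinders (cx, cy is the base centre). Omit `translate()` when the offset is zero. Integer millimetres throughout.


translate([260, 260, 0]) cylinder(h = 26, r = 260);


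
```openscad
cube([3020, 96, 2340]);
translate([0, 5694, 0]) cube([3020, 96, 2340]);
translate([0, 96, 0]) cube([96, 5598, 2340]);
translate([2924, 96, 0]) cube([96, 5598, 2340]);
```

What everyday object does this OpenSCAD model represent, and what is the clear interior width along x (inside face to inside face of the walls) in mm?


A house (or room) frame. The interior width is 2828 mm.

Four 2340 mm walls enclosing a rectangle with no floor or roof — a room or house frame. Outside width is 3020 mm and wall thickness is 96 mm, so the interior width is 3020 − 2 × 96 = 2828 mm.


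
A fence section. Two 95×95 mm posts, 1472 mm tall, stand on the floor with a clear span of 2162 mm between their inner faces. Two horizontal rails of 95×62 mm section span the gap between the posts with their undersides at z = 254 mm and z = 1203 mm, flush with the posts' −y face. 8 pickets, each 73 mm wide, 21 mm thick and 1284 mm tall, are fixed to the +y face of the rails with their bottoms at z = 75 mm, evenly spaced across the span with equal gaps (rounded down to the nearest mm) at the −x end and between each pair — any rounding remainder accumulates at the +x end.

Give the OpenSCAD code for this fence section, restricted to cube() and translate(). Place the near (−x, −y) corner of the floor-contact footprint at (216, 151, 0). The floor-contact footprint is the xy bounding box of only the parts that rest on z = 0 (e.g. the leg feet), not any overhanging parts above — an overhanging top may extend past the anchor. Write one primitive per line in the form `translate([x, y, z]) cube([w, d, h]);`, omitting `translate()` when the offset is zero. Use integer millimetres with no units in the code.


translate([216, 151, 0]) cube([95, 95, 1472]);
translate([2473, 151, 0]) cube([95, 95, 1472]);
translate([311, 151, 254]) cube([2162, 95, 62]);
translate([311, 151, 1203]) cube([2162, 95, 62]);
translate([486, 246, 75]) cube([73, 21, 1284]);
translate([734, 246, 75]) cube([73, 21, 1284]);
translate([982, 246, 75]) cube([73, 21, 1284]);
translate([1230, 246, 75]) cube([73, 21, 1284]);
translate([1478, 246, 75]) cube([73, 21, 1284]);
translate([1726, 246, 75]) cube([73, 21, 1284]);
translate([1974, 246, 75]) cube([73, 21, 1284]);
translate([2222, 246, 75]) cube([73, 21, 1284]);


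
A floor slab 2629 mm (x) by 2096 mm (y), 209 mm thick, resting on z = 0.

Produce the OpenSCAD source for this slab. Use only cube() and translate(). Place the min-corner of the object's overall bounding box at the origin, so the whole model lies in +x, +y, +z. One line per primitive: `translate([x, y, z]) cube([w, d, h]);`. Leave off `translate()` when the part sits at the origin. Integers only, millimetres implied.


cube([2629, 2096, 209]);


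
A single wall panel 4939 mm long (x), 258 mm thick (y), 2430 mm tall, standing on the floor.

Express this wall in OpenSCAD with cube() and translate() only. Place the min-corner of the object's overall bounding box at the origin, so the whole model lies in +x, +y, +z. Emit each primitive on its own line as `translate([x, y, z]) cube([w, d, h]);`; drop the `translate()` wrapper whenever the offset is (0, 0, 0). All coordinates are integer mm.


cube([4939, 258, 2430]);


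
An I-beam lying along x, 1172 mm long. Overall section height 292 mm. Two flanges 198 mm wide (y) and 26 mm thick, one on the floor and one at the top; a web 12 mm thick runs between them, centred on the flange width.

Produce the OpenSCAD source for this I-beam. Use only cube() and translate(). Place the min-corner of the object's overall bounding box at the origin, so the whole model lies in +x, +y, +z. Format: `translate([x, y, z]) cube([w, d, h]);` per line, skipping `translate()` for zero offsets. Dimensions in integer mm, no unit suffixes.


cube([1172, 198, 26]);
translate([0, 93, 26]) cube([1172, 12, 240]);
translate([0, 0, 266]) cube([1172, 198, 26]);


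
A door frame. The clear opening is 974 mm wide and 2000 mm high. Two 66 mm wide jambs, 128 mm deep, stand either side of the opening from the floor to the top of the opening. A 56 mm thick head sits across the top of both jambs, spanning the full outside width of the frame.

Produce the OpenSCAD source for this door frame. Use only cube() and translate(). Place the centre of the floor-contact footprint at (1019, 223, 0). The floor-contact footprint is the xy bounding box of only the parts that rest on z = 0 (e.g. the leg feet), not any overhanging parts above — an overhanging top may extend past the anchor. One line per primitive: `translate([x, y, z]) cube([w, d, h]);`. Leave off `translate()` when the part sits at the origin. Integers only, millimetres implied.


translate([466, 159, 0]) cube([66, 128, 2000]);
translate([1506, 159, 0]) cube([66, 128, 2000]);
translate([466, 159, 2000]) cube([1106, 128, 56]);


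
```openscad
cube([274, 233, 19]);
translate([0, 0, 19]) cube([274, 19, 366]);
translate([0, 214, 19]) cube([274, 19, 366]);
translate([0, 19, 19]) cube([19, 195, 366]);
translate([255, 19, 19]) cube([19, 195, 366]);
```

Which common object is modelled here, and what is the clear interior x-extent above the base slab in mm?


An open box. The internal width is 236 mm.

A 274×233 base slab with four walls standing on it — an open box. The base is 274 mm wide and the walls are 19 mm thick, so the internal width is 274 − 2 × 19 = 236 mm.


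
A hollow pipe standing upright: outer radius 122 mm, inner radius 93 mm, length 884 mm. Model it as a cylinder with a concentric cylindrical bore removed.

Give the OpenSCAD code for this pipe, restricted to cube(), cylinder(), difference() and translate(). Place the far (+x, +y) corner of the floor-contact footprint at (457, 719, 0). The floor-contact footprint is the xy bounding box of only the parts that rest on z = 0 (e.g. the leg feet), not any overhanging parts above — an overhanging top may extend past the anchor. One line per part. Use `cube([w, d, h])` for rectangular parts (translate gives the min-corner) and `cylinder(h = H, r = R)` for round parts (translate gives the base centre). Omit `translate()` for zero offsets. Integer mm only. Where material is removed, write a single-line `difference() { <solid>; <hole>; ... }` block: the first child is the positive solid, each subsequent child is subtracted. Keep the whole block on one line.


difference() { translate([335, 597, 0]) cylinder(h = 884, r = 122); translate([335, 597, 0]) cylinder(h = 884, r = 93); }
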